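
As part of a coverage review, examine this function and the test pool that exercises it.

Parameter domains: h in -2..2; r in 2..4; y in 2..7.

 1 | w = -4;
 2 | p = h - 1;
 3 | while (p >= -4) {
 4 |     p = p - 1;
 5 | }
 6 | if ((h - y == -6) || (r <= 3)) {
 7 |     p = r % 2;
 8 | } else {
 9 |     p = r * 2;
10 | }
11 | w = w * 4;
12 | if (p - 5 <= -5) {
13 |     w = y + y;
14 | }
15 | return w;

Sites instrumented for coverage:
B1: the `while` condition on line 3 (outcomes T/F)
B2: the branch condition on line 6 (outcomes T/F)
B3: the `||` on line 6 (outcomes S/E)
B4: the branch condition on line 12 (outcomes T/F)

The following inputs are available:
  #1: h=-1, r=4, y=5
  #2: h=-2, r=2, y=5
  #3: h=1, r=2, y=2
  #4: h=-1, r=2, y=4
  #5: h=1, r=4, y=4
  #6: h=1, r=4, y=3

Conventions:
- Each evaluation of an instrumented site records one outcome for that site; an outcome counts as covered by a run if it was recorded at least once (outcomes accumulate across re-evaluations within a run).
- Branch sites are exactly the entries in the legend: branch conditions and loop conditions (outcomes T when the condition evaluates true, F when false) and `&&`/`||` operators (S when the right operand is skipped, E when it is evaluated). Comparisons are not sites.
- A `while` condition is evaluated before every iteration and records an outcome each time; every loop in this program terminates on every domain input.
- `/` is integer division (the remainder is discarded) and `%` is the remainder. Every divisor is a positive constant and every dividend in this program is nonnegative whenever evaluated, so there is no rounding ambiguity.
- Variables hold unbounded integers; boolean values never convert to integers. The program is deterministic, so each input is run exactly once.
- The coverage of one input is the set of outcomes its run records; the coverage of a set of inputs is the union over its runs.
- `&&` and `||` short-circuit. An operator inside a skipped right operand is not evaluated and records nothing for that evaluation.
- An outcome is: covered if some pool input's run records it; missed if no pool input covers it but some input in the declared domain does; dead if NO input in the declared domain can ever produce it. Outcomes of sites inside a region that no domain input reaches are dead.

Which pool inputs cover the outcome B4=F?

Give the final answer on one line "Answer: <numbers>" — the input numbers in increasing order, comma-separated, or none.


input #1 (h=-1, r=4, y=5): never hits B4=F
input #2 (h=-2, r=2, y=5): never hits B4=F
input #3 (h=1, r=2, y=2): never hits B4=F
input #4 (h=-1, r=2, y=4): never hits B4=F
input #5 (h=1, r=4, y=4): hits B4=F
input #6 (h=1, r=4, y=3): hits B4=F
Answer: 5, 6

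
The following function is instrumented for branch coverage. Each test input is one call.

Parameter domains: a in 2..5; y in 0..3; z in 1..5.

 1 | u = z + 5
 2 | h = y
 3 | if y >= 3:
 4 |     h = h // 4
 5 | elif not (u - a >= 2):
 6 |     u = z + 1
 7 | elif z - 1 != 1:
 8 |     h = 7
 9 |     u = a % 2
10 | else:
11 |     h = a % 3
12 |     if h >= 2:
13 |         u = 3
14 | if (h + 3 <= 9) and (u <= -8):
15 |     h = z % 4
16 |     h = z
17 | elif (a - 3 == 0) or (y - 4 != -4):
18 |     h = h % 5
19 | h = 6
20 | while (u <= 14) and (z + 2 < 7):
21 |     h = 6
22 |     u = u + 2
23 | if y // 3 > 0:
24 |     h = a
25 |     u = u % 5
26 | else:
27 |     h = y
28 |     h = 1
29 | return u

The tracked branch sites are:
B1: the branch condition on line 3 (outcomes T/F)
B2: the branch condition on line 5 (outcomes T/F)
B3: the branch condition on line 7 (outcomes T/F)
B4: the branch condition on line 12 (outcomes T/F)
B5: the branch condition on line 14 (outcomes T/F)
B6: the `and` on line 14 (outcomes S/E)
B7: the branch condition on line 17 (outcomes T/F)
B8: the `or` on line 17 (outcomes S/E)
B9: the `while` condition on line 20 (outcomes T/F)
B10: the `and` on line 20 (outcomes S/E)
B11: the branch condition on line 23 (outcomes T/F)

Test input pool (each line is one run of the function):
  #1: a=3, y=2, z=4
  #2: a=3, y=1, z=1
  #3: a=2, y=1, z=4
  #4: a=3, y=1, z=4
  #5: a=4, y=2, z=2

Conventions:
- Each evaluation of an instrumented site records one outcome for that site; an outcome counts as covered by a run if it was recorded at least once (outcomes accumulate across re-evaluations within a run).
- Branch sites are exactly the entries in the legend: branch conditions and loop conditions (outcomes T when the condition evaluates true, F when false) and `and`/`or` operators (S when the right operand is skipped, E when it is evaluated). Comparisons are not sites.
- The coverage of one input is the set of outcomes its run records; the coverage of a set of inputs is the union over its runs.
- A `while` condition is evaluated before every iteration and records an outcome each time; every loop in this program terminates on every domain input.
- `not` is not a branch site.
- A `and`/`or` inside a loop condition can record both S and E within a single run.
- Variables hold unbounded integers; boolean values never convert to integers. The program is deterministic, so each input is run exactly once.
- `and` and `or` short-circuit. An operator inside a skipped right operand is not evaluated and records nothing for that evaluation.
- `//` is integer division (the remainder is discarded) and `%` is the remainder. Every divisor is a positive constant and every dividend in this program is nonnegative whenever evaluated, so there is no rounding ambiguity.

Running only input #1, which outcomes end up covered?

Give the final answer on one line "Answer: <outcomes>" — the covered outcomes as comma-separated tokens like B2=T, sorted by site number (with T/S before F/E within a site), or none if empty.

Event log for input #1 (a=3, y=2, z=4):
  B1->F, B2->F, B3->T, B6->S, B5->F, B8->S, B7->T, B10->E, B9->T, B10->E
  B9->T, B10->E, B9->T, B10->E, B9->T, B10->E, B9->T, B10->E, B9->T, B10->E
  B9->T, B10->S, B9->F, B11->F
collecting distinct outcomes: B1=F, B2=F, B3=T, B5=F, B6=S, B7=T, B8=S, B9=T, B9=F, B10=S, B10=E, B11=F

Answer: B1=F, B2=F, B3=T, B5=F, B6=S, B7=T, B8=S, B9=T, B9=F, B10=S, B10=E, B11=F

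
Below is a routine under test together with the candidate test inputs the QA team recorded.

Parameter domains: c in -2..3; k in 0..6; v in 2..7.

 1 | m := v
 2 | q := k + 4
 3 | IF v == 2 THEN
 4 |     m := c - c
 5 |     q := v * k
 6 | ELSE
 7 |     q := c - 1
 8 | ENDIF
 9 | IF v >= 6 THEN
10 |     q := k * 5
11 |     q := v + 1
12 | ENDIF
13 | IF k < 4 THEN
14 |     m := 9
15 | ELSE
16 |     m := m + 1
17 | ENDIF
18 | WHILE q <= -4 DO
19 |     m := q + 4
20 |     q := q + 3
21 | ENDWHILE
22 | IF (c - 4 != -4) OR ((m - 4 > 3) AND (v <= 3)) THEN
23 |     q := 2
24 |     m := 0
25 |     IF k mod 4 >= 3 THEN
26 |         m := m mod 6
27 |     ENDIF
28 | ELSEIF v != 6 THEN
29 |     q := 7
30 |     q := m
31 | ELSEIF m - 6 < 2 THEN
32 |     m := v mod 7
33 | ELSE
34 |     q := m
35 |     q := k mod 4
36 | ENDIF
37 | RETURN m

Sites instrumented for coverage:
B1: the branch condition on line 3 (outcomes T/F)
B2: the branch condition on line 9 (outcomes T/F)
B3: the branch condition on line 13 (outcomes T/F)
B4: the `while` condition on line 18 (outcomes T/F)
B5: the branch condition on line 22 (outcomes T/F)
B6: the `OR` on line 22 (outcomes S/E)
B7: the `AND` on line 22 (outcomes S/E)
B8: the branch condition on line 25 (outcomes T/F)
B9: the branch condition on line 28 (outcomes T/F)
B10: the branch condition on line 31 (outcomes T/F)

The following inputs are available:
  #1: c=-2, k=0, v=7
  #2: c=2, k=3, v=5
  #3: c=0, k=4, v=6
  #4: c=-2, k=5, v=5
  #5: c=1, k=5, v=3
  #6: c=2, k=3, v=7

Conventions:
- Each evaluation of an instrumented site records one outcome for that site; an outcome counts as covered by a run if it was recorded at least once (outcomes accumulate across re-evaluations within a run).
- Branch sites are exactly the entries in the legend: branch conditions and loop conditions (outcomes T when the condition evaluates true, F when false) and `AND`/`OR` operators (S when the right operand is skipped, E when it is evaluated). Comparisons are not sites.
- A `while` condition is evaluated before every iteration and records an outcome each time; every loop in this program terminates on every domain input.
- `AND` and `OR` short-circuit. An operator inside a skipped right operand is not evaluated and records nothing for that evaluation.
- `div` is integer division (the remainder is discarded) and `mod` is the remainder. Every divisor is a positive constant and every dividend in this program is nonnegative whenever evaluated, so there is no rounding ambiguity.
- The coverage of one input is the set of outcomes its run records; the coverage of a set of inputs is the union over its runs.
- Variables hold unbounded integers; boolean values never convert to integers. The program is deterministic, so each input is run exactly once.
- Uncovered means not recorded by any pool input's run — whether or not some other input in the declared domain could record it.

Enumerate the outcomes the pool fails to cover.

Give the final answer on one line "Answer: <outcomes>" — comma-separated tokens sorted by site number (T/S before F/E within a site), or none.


input #1 (c=-2, k=0, v=7): events B1->F, B2->T, B3->T, B4->F, B6->S, B5->T, B8->F; covers B1=F, B2=T, B3=T, B4=F, B5=T, B6=S, B8=F
input #2 (c=2, k=3, v=5): events B1->F, B2->F, B3->T, B4->F, B6->S, B5->T, B8->T; covers B1=F, B2=F, B3=T, B4=F, B5=T, B6=S, B8=T
input #3 (c=0, k=4, v=6): events B1->F, B2->T, B3->F, B4->F, B6->E, B7->S, B5->F, B9->F, B10->T; covers B1=F, B2=T, B3=F, B4=F, B5=F, B6=E, B7=S, B9=F, B10=T
input #4 (c=-2, k=5, v=5): events B1->F, B2->F, B3->F, B4->F, B6->S, B5->T, B8->F; covers B1=F, B2=F, B3=F, B4=F, B5=T, B6=S, B8=F
input #5 (c=1, k=5, v=3): events B1->F, B2->F, B3->F, B4->F, B6->S, B5->T, B8->F; covers B1=F, B2=F, B3=F, B4=F, B5=T, B6=S, B8=F
input #6 (c=2, k=3, v=7): events B1->F, B2->T, B3->T, B4->F, B6->S, B5->T, B8->T; covers B1=F, B2=T, B3=T, B4=F, B5=T, B6=S, B8=T
union over the pool: B1=F, B2=T, B2=F, B3=T, B3=F, B4=F, B5=T, B5=F, B6=S, B6=E, B7=S, B8=T, B8=F, B9=F, B10=T
uncovered (5 of 20): B1=T, B4=T, B7=E, B9=T, B10=F
Answer: B1=T, B4=T, B7=E, B9=T, B10=F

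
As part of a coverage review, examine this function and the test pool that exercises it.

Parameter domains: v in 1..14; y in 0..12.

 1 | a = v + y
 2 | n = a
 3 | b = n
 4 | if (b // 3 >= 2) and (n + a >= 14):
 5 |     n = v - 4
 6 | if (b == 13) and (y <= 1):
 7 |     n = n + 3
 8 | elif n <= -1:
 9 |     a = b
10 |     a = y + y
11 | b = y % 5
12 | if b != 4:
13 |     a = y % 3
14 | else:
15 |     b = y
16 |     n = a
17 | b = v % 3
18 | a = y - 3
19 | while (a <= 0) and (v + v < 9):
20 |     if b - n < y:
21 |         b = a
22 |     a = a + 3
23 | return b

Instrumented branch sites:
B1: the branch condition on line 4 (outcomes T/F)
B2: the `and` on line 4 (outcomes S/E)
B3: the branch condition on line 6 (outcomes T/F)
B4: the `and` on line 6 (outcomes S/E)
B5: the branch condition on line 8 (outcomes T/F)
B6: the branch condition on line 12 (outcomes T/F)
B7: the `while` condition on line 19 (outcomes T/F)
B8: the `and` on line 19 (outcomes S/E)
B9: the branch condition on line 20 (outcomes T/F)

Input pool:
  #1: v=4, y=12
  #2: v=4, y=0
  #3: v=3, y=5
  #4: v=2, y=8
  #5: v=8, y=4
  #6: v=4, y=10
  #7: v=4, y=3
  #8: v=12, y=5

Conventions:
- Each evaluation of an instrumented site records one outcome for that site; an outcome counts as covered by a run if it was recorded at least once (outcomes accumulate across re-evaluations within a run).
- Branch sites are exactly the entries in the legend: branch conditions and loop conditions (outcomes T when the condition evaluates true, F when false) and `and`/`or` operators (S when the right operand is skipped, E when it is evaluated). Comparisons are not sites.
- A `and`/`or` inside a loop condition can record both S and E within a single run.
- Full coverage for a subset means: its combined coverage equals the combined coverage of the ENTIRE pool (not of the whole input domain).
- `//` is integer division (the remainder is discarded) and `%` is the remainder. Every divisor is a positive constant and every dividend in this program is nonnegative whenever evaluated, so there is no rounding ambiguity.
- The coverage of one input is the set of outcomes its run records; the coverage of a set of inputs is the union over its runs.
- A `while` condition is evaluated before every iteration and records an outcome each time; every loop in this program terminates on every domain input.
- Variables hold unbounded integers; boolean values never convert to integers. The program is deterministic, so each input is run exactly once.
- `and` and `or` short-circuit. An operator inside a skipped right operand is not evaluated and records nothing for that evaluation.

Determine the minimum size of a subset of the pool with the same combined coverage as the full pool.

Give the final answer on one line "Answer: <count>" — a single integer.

input #1 (v=4, y=12): events B2->E, B1->T, B4->S, B3->F, B5->F, B6->T, B8->S, B7->F; covers B1=T, B2=E, B3=F, B4=S, B5=F, B6=T, B7=F, B8=S
input #2 (v=4, y=0): events B2->S, B1->F, B4->S, B3->F, B5->F, B6->T, B8->E, B7->T, B9->T, B8->E, B7->T, B9->T, B8->S, B7->F; covers B1=F, B2=S, B3=F, B4=S, B5=F, B6=T, B7=T, B7=F, B8=S, B8=E, B9=T
input #3 (v=3, y=5): events B2->E, B1->T, B4->S, B3->F, B5->T, B6->T, B8->S, B7->F; covers B1=T, B2=E, B3=F, B4=S, B5=T, B6=T, B7=F, B8=S
input #4 (v=2, y=8): events B2->E, B1->T, B4->S, B3->F, B5->T, B6->T, B8->S, B7->F; covers B1=T, B2=E, B3=F, B4=S, B5=T, B6=T, B7=F, B8=S
input #5 (v=8, y=4): events B2->E, B1->T, B4->S, B3->F, B5->F, B6->F, B8->S, B7->F; covers B1=T, B2=E, B3=F, B4=S, B5=F, B6=F, B7=F, B8=S
input #6 (v=4, y=10): events B2->E, B1->T, B4->S, B3->F, B5->F, B6->T, B8->S, B7->F; covers B1=T, B2=E, B3=F, B4=S, B5=F, B6=T, B7=F, B8=S
input #7 (v=4, y=3): events B2->E, B1->T, B4->S, B3->F, B5->F, B6->T, B8->E, B7->T, B9->T, B8->S, B7->F; covers B1=T, B2=E, B3=F, B4=S, B5=F, B6=T, B7=T, B7=F, B8=S, B8=E, B9=T
input #8 (v=12, y=5): events B2->E, B1->T, B4->S, B3->F, B5->F, B6->T, B8->S, B7->F; covers B1=T, B2=E, B3=F, B4=S, B5=F, B6=T, B7=F, B8=S
pool-wide coverage (15 outcomes): B1=T, B1=F, B2=S, B2=E, B3=F, B4=S, B5=T, B5=F, B6=T, B6=F, B7=T, B7=F, B8=S, B8=E, B9=T
every size-1 subset falls short of the 15 outcomes (best: 11/15)
every size-2 subset falls short of the 15 outcomes (best: 14/15)
size 3: inputs {2, 3, 5} cover all 15 outcomes, and no lexicographically smaller subset of this size does

Answer: 3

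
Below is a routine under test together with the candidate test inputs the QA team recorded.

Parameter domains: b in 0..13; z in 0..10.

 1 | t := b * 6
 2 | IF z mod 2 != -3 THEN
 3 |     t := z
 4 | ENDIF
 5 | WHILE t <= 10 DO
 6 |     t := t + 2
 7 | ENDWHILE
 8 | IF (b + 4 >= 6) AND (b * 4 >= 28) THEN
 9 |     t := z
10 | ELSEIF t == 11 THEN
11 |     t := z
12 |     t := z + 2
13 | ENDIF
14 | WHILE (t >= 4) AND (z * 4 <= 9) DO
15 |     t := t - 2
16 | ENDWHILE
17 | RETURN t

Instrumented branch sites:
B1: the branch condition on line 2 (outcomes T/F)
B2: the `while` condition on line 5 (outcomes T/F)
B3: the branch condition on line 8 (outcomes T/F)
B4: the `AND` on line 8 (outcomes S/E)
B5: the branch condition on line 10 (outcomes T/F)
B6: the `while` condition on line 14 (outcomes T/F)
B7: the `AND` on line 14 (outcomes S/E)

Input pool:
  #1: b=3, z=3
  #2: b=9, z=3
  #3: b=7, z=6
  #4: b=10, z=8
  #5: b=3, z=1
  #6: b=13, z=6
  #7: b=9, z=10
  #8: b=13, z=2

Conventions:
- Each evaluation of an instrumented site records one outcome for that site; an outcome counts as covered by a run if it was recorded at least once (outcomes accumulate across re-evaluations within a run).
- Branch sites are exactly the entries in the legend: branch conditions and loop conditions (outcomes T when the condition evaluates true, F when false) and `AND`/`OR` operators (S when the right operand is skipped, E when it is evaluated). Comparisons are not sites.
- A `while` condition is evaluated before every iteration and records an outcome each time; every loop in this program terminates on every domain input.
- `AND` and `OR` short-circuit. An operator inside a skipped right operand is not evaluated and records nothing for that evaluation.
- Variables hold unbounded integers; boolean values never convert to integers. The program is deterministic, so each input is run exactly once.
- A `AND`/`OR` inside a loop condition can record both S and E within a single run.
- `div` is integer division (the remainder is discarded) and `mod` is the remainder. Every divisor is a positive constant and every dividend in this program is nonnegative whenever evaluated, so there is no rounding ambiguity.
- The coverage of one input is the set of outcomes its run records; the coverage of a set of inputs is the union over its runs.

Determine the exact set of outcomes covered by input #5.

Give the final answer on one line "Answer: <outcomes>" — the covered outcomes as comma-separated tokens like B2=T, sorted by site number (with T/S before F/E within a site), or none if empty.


Event log for input #5 (b=3, z=1):
  B1->T, B2->T, B2->T, B2->T, B2->T, B2->T, B2->F, B4->E, B3->F, B5->T
  B7->S, B6->F
collecting distinct outcomes: B1=T, B2=T, B2=F, B3=F, B4=E, B5=T, B6=F, B7=S
Answer: B1=T, B2=T, B2=F, B3=F, B4=E, B5=T, B6=F, B7=S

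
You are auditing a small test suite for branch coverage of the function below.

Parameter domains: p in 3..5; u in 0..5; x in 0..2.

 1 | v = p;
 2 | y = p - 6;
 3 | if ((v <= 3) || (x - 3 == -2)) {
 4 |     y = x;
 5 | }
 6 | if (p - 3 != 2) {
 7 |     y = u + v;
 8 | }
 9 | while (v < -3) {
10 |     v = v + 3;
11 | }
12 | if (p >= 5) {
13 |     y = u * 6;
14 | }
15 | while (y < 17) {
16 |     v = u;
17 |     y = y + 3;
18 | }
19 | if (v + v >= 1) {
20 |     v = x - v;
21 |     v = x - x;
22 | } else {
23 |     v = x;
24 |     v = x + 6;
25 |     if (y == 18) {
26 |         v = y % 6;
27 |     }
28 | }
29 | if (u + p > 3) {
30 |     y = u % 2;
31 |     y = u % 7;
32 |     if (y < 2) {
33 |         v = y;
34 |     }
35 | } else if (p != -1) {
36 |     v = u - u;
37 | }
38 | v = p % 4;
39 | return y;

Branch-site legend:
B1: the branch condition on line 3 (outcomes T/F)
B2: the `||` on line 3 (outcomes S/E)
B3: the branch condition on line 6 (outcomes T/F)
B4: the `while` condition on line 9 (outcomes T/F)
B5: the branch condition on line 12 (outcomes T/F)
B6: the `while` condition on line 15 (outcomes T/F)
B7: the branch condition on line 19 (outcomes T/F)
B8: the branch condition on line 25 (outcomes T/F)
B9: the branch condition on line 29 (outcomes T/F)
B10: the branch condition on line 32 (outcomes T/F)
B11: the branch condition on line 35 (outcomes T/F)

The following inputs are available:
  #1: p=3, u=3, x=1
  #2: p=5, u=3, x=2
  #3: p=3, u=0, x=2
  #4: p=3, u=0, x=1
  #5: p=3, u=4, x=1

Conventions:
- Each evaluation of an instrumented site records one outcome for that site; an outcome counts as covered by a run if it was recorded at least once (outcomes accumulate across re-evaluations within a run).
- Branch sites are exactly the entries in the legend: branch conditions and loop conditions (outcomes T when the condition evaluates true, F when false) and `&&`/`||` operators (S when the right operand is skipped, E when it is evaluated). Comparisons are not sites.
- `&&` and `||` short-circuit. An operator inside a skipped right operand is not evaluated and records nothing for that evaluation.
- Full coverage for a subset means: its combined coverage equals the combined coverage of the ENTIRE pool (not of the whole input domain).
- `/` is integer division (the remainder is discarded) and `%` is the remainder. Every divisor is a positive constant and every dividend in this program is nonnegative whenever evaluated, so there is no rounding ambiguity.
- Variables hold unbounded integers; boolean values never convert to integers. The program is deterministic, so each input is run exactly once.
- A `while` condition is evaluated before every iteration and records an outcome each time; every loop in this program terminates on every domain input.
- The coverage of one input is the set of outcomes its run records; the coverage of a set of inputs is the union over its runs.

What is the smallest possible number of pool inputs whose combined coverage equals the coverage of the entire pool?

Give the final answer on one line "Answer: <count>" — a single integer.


input #1, p=3, u=3, x=1: events B2->S, B1->T, B3->T, B4->F, B5->F, B6->T, B6->T, B6->T, B6->T, B6->F, B7->T, B9->T, B10->F; outcomes B1=T, B2=S, B3=T, B4=F, B5=F, B6=T, B6=F, B7=T, B9=T, B10=F
input #2, p=5, u=3, x=2: events B2->E, B1->F, B3->F, B4->F, B5->T, B6->F, B7->T, B9->T, B10->F; outcomes B1=F, B2=E, B3=F, B4=F, B5=T, B6=F, B7=T, B9=T, B10=F
input #3, p=3, u=0, x=2: events B2->S, B1->T, B3->T, B4->F, B5->F, B6->T, B6->T, B6->T, B6->T, B6->T, B6->F, B7->F, B8->T, B9->F, ...; outcomes B1=T, B2=S, B3=T, B4=F, B5=F, B6=T, B6=F, B7=F, B8=T, B9=F, B11=T
input #4, p=3, u=0, x=1: events B2->S, B1->T, B3->T, B4->F, B5->F, B6->T, B6->T, B6->T, B6->T, B6->T, B6->F, B7->F, B8->T, B9->F, ...; outcomes B1=T, B2=S, B3=T, B4=F, B5=F, B6=T, B6=F, B7=F, B8=T, B9=F, B11=T
input #5, p=3, u=4, x=1: events B2->S, B1->T, B3->T, B4->F, B5->F, B6->T, B6->T, B6->T, B6->T, B6->F, B7->T, B9->T, B10->F; outcomes B1=T, B2=S, B3=T, B4=F, B5=F, B6=T, B6=F, B7=T, B9=T, B10=F
pool-wide coverage (18 outcomes): B1=T, B1=F, B2=S, B2=E, B3=T, B3=F, B4=F, B5=T, B5=F, B6=T, B6=F, B7=T, B7=F, B8=T, B9=T, B9=F, B10=F, B11=T
every size-1 subset falls short of the 18 outcomes (best: 11/18)
size 2: inputs {2, 3} cover all 18 outcomes, and no lexicographically smaller subset of this size does
Answer: 2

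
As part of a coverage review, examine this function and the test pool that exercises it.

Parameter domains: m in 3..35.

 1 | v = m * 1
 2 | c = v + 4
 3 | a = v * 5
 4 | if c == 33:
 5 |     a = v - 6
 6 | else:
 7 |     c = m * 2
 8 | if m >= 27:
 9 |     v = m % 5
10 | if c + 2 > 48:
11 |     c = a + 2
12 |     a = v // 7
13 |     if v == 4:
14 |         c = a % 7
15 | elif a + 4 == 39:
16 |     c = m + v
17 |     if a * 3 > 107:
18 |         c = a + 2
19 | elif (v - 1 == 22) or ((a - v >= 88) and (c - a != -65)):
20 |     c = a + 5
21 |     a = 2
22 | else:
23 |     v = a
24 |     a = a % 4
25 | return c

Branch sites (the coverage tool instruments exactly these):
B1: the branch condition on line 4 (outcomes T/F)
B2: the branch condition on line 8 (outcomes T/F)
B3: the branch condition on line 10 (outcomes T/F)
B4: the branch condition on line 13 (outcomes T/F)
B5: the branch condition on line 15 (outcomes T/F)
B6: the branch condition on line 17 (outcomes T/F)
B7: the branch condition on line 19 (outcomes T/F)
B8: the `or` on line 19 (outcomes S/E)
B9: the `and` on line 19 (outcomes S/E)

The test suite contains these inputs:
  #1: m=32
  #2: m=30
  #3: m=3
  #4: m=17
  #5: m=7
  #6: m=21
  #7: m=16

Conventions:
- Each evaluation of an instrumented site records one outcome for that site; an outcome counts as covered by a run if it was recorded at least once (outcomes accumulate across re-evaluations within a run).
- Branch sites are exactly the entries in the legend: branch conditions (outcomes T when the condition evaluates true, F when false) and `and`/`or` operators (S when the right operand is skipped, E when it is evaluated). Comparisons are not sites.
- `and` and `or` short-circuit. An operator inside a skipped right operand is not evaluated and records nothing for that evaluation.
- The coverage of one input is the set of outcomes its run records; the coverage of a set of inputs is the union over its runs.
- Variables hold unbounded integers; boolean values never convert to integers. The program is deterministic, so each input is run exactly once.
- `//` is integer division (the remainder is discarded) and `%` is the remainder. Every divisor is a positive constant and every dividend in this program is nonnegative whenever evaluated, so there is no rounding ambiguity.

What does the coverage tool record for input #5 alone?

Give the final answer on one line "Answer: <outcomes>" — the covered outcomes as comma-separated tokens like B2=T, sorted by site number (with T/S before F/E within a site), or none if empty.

Tracing the run of input #5 (m=7):
  B1->F, B2->F, B3->F, B5->T, B6->F
deduplicating events, the covered set is: B1=F, B2=F, B3=F, B5=T, B6=F

Answer: B1=F, B2=F, B3=F, B5=T, B6=F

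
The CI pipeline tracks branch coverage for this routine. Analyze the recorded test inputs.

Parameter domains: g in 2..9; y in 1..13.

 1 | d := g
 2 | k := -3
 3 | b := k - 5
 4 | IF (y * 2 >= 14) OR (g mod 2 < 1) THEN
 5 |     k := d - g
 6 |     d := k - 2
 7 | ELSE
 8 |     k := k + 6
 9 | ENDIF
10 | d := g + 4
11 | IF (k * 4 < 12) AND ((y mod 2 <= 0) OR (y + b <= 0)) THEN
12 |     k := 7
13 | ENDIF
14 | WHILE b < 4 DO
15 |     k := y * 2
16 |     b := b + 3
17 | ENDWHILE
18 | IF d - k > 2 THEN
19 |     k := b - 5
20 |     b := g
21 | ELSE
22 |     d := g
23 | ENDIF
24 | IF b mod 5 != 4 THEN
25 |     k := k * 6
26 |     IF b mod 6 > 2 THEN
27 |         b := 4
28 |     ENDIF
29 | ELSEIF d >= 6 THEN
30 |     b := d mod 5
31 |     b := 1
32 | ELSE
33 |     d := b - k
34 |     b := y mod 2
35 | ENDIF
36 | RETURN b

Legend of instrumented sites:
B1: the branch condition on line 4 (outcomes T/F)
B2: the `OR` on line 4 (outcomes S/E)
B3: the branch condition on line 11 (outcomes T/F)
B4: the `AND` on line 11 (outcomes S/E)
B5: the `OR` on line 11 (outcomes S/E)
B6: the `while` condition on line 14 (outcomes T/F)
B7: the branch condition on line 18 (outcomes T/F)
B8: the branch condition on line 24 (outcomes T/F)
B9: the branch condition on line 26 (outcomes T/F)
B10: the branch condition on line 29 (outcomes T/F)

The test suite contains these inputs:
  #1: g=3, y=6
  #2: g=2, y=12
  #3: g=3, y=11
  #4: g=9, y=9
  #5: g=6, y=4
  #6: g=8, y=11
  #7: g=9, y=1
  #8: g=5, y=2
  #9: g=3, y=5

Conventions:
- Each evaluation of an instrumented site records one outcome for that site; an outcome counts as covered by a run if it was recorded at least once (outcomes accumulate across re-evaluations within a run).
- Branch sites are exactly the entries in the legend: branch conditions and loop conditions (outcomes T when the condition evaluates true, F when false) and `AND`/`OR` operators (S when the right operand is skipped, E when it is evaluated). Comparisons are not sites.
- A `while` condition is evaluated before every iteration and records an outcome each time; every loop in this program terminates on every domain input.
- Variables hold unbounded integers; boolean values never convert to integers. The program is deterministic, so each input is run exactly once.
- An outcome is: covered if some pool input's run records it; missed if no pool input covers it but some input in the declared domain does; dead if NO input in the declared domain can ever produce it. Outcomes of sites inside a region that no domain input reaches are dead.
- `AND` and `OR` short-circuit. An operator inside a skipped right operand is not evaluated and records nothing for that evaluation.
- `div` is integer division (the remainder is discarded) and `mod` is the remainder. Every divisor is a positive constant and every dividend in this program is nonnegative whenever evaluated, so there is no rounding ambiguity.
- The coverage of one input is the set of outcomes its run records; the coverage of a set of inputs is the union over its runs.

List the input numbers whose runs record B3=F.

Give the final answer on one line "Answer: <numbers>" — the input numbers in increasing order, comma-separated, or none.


input #1 (g=3, y=6): records B3=F
input #2 (g=2, y=12): does not record B3=F
input #3 (g=3, y=11): records B3=F
input #4 (g=9, y=9): records B3=F
input #5 (g=6, y=4): does not record B3=F
input #6 (g=8, y=11): records B3=F
input #7 (g=9, y=1): records B3=F
input #8 (g=5, y=2): records B3=F
input #9 (g=3, y=5): records B3=F
Answer: 1, 3, 4, 6, 7, 8, 9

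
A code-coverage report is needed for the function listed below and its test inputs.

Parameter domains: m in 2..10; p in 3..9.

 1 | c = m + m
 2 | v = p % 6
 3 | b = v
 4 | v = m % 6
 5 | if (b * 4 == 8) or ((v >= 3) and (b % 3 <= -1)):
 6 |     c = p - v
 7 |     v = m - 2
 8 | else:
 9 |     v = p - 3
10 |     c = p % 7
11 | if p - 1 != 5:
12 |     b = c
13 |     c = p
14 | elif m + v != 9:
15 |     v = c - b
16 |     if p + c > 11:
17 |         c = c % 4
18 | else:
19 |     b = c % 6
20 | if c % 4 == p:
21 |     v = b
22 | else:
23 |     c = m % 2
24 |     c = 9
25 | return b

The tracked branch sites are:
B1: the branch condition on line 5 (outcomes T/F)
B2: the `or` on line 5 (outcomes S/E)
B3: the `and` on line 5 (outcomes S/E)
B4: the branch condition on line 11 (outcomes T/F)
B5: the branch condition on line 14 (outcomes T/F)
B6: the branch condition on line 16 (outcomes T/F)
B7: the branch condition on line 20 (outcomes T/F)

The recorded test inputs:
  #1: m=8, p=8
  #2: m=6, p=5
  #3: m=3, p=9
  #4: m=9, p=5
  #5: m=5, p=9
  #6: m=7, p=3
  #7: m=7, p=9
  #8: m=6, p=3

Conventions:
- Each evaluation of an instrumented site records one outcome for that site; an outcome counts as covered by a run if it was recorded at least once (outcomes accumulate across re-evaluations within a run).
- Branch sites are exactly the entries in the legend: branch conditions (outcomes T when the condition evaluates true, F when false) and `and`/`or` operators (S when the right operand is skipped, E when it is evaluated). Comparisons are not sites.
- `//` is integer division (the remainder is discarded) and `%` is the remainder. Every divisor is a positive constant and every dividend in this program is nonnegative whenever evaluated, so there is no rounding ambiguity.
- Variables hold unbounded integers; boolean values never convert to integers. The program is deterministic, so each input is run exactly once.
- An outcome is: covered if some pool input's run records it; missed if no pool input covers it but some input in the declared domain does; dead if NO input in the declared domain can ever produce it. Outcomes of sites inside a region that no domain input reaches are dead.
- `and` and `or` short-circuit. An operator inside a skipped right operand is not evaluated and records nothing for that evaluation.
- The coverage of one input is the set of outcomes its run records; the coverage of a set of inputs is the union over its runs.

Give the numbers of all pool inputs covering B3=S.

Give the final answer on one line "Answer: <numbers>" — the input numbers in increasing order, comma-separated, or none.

input #1 (m=8, p=8): misses B3=S
input #2 (m=6, p=5): covers B3=S
input #3 (m=3, p=9): misses B3=S
input #4 (m=9, p=5): misses B3=S
input #5 (m=5, p=9): misses B3=S
input #6 (m=7, p=3): covers B3=S
input #7 (m=7, p=9): covers B3=S
input #8 (m=6, p=3): covers B3=S

Answer: 2, 6, 7, 8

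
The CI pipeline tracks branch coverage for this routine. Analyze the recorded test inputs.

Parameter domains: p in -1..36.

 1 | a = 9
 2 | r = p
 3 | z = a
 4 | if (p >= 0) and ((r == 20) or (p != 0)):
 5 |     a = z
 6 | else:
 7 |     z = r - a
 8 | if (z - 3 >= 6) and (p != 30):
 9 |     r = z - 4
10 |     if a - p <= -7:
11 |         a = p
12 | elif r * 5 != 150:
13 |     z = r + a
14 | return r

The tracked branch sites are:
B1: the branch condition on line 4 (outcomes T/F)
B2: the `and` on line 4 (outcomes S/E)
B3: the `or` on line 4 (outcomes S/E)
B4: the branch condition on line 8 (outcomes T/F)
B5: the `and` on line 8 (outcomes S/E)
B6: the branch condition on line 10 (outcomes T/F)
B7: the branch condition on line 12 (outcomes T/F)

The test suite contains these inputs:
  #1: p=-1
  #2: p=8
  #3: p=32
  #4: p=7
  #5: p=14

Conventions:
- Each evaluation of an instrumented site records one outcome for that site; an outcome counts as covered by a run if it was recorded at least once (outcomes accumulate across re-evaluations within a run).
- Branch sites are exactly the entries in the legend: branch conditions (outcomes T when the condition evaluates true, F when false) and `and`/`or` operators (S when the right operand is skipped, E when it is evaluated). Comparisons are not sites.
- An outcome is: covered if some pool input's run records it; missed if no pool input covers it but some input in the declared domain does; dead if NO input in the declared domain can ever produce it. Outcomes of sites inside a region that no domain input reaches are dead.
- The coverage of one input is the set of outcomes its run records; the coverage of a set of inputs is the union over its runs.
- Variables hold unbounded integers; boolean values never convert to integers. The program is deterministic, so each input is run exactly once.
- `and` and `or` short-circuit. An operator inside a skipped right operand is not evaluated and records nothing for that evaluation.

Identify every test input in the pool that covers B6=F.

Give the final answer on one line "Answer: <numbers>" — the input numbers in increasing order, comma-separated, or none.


input #1 (p=-1): never hits B6=F
input #2 (p=8): hits B6=F
input #3 (p=32): never hits B6=F
input #4 (p=7): hits B6=F
input #5 (p=14): hits B6=F
Answer: 2, 4, 5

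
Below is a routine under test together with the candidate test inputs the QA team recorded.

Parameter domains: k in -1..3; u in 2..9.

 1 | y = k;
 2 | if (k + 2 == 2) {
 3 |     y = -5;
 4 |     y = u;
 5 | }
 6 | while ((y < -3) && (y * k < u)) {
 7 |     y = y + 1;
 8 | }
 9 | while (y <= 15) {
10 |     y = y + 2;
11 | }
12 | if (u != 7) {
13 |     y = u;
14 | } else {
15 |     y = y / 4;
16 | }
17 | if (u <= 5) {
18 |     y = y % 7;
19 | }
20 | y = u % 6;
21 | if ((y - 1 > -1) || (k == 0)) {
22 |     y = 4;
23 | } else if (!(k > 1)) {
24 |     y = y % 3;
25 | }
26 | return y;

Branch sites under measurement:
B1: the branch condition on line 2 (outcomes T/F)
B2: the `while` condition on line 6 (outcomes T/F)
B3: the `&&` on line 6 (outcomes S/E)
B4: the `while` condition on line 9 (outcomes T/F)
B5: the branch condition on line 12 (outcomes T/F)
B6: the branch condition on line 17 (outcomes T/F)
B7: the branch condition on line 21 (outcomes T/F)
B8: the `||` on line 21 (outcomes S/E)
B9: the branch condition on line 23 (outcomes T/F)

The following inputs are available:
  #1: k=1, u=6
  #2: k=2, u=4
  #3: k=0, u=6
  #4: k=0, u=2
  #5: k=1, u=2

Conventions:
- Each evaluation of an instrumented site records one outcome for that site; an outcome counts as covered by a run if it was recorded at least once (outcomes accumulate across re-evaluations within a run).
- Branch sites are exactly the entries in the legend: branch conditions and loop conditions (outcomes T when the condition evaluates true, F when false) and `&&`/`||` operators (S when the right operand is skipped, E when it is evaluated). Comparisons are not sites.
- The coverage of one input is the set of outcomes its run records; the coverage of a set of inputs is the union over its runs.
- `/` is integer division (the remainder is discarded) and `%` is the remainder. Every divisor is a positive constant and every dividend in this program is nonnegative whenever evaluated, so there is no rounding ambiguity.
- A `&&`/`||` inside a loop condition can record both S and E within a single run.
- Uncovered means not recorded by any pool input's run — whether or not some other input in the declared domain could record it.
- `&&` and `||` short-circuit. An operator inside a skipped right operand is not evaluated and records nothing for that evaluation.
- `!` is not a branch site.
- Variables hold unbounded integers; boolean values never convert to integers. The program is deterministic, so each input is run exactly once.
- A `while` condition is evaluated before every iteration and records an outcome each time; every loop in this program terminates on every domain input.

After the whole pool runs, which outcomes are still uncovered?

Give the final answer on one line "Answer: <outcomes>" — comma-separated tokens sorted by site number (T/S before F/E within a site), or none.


run #1 (k=1, u=6) runs B1->F, B3->S, B2->F, B4->T, B4->T, B4->T, B4->T, B4->T, B4->T, B4->T, B4->T, B4->F, B5->T, B6->F, ...; records B1=F, B2=F, B3=S, B4=T, B4=F, B5=T, B6=F, B7=F, B8=E, B9=T
run #2 (k=2, u=4) runs B1->F, B3->S, B2->F, B4->T, B4->T, B4->T, B4->T, B4->T, B4->T, B4->T, B4->F, B5->T, B6->T, B8->S, ...; records B1=F, B2=F, B3=S, B4=T, B4=F, B5=T, B6=T, B7=T, B8=S
run #3 (k=0, u=6) runs B1->T, B3->S, B2->F, B4->T, B4->T, B4->T, B4->T, B4->T, B4->F, B5->T, B6->F, B8->E, B7->T; records B1=T, B2=F, B3=S, B4=T, B4=F, B5=T, B6=F, B7=T, B8=E
run #4 (k=0, u=2) runs B1->T, B3->S, B2->F, B4->T, B4->T, B4->T, B4->T, B4->T, B4->T, B4->T, B4->F, B5->T, B6->T, B8->S, ...; records B1=T, B2=F, B3=S, B4=T, B4=F, B5=T, B6=T, B7=T, B8=S
run #5 (k=1, u=2) runs B1->F, B3->S, B2->F, B4->T, B4->T, B4->T, B4->T, B4->T, B4->T, B4->T, B4->T, B4->F, B5->T, B6->T, ...; records B1=F, B2=F, B3=S, B4=T, B4=F, B5=T, B6=T, B7=T, B8=S
union over the pool: B1=T, B1=F, B2=F, B3=S, B4=T, B4=F, B5=T, B6=T, B6=F, B7=T, B7=F, B8=S, B8=E, B9=T
uncovered (4 of 18): B2=T, B3=E, B5=F, B9=F
Answer: B2=T, B3=E, B5=F, B9=F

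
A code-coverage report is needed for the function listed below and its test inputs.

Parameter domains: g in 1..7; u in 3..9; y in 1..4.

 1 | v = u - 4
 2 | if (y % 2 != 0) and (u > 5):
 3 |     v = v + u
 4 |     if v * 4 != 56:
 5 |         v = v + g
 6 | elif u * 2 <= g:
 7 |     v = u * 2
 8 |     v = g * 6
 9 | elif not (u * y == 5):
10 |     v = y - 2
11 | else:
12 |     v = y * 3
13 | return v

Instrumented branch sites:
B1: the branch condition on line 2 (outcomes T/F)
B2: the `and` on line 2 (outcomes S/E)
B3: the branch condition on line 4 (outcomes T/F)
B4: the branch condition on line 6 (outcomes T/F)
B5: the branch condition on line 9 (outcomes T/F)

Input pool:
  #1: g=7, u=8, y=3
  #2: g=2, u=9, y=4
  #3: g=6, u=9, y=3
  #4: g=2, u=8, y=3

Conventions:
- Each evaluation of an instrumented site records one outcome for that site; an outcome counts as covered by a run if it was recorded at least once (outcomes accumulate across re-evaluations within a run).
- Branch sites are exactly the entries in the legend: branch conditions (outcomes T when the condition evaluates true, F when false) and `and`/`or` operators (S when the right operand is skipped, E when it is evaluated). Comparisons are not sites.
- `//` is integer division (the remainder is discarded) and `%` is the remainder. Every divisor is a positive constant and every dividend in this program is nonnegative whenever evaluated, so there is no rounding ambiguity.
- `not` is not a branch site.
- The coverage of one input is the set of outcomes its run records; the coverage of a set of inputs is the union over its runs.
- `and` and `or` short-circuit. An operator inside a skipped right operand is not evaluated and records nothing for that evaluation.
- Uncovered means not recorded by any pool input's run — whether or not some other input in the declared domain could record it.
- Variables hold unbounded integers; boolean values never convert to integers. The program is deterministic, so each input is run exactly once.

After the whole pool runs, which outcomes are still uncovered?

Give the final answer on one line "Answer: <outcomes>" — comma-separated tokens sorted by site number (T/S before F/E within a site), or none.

input #1, g=7, u=8, y=3: events B2->E, B1->T, B3->T; outcomes B1=T, B2=E, B3=T
input #2, g=2, u=9, y=4: events B2->S, B1->F, B4->F, B5->T; outcomes B1=F, B2=S, B4=F, B5=T
input #3, g=6, u=9, y=3: events B2->E, B1->T, B3->F; outcomes B1=T, B2=E, B3=F
input #4, g=2, u=8, y=3: events B2->E, B1->T, B3->T; outcomes B1=T, B2=E, B3=T
union over the pool: B1=T, B1=F, B2=S, B2=E, B3=T, B3=F, B4=F, B5=T
uncovered (2 of 10): B4=T, B5=F

Answer: B4=T, B5=F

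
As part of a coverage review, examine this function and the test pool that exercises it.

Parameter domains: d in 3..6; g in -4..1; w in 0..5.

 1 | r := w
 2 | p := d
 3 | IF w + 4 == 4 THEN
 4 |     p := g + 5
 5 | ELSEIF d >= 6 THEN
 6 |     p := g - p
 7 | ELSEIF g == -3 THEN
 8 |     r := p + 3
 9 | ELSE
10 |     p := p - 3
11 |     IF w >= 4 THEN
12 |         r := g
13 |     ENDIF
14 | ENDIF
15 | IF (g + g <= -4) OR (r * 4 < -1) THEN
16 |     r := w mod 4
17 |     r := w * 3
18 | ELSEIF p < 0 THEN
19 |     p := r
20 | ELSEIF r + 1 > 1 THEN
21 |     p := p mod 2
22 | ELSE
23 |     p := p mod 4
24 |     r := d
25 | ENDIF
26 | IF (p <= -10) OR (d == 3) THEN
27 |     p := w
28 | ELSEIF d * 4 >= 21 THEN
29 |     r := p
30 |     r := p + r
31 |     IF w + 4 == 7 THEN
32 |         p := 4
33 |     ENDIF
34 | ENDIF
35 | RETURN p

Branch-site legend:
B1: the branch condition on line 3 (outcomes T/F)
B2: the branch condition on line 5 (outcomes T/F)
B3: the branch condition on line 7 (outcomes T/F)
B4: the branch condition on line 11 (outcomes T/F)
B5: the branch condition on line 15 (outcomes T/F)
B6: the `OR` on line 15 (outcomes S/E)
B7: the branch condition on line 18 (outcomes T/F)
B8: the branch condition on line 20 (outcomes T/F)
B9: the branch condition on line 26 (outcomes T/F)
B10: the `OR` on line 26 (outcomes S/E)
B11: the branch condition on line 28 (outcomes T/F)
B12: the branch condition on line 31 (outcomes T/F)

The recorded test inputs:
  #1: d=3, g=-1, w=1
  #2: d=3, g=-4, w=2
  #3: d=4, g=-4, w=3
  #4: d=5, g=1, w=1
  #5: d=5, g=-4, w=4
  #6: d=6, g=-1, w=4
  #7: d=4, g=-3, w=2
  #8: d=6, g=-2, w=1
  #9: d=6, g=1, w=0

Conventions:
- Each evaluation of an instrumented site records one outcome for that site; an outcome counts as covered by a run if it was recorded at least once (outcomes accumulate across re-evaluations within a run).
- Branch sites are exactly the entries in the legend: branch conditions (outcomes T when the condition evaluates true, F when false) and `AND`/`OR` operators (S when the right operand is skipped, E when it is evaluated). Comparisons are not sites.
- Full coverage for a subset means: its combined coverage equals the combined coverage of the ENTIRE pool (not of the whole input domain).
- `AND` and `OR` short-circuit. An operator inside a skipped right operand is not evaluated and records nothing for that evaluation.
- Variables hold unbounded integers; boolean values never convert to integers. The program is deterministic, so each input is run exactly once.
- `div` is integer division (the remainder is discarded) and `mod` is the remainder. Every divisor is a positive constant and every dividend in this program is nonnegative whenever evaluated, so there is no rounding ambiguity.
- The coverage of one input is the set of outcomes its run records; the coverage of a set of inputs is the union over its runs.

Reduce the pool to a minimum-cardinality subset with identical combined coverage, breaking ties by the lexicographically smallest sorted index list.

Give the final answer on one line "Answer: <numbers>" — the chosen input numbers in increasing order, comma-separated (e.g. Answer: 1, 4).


run #1 (d=3, g=-1, w=1) runs B1->F, B2->F, B3->F, B4->F, B6->E, B5->F, B7->F, B8->T, B10->E, B9->T; records B1=F, B2=F, B3=F, B4=F, B5=F, B6=E, B7=F, B8=T, B9=T, B10=E
run #2 (d=3, g=-4, w=2) runs B1->F, B2->F, B3->F, B4->F, B6->S, B5->T, B10->E, B9->T; records B1=F, B2=F, B3=F, B4=F, B5=T, B6=S, B9=T, B10=E
run #3 (d=4, g=-4, w=3) runs B1->F, B2->F, B3->F, B4->F, B6->S, B5->T, B10->E, B9->F, B11->F; records B1=F, B2=F, B3=F, B4=F, B5=T, B6=S, B9=F, B10=E, B11=F
run #4 (d=5, g=1, w=1) runs B1->F, B2->F, B3->F, B4->F, B6->E, B5->F, B7->F, B8->T, B10->E, B9->F, B11->F; records B1=F, B2=F, B3=F, B4=F, B5=F, B6=E, B7=F, B8=T, B9=F, B10=E, B11=F
run #5 (d=5, g=-4, w=4) runs B1->F, B2->F, B3->F, B4->T, B6->S, B5->T, B10->E, B9->F, B11->F; records B1=F, B2=F, B3=F, B4=T, B5=T, B6=S, B9=F, B10=E, B11=F
run #6 (d=6, g=-1, w=4) runs B1->F, B2->T, B6->E, B5->F, B7->T, B10->E, B9->F, B11->T, B12->F; records B1=F, B2=T, B5=F, B6=E, B7=T, B9=F, B10=E, B11=T, B12=F
run #7 (d=4, g=-3, w=2) runs B1->F, B2->F, B3->T, B6->S, B5->T, B10->E, B9->F, B11->F; records B1=F, B2=F, B3=T, B5=T, B6=S, B9=F, B10=E, B11=F
run #8 (d=6, g=-2, w=1) runs B1->F, B2->T, B6->S, B5->T, B10->E, B9->F, B11->T, B12->F; records B1=F, B2=T, B5=T, B6=S, B9=F, B10=E, B11=T, B12=F
run #9 (d=6, g=1, w=0) runs B1->T, B6->E, B5->F, B7->F, B8->F, B10->E, B9->F, B11->T, B12->F; records B1=T, B5=F, B6=E, B7=F, B8=F, B9=F, B10=E, B11=T, B12=F
pool-wide coverage (22 outcomes): B1=T, B1=F, B2=T, B2=F, B3=T, B3=F, B4=T, B4=F, B5=T, B5=F, B6=S, B6=E, B7=T, B7=F, B8=T, B8=F, B9=T, B9=F, B10=E, B11=T, B11=F, B12=F
no size-1 subset reaches all 22 outcomes (best union: 11/22)
no size-2 subset reaches all 22 outcomes (best union: 16/22)
no size-3 subset reaches all 22 outcomes (best union: 19/22)
no size-4 subset reaches all 22 outcomes (best union: 21/22)
size 5: inputs {1, 5, 6, 7, 9} cover all 22 outcomes, and no lexicographically smaller subset of this size does
Answer: 1, 5, 6, 7, 9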